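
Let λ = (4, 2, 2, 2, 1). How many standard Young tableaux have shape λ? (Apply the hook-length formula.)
# SYT of shape (4, 2, 2, 2, 1) = 1155

Hook-length formula: f^λ = n! / Π hook(c), product over all cells c of the Young diagram. For λ = (4, 2, 2, 2, 1), n = 11 boxes. Hook lengths by row (left-to-right, top-to-bottom): [8, 6, 2, 1]; [5, 3]; [4, 2]; [3, 1]; [1]. Product of hooks = 34560. So f^λ = 11! / 34560 = 39916800 / 34560 = 1155.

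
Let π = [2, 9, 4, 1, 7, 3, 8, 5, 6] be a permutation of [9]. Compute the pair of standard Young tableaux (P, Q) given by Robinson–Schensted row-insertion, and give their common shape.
P = [1, 3, 5, 6] / [2, 4, 7, 8] / [9];  Q = [1, 2, 5, 7] / [3, 6, 8, 9] / [4];  common shape = (4, 4, 1)

Row-insert the values π_1, π_2, … into P one at a time, bumping the leftmost entry strictly greater than the inserted value down to the next row. The recording tableau Q records, in position (i, j), the step at which that cell was added to P.
  Insert 2 (step 1): P = [2];  Q = [1]
  Insert 9 (step 2): P = [2, 9];  Q = [1, 2]
  Insert 4 (step 3): P = [2, 4] / [9];  Q = [1, 2] / [3]
  Insert 1 (step 4): P = [1, 4] / [2] / [9];  Q = [1, 2] / [3] / [4]
  Insert 7 (step 5): P = [1, 4, 7] / [2] / [9];  Q = [1, 2, 5] / [3] / [4]
  Insert 3 (step 6): P = [1, 3, 7] / [2, 4] / [9];  Q = [1, 2, 5] / [3, 6] / [4]
  Insert 8 (step 7): P = [1, 3, 7, 8] / [2, 4] / [9];  Q = [1, 2, 5, 7] / [3, 6] / [4]
  Insert 5 (step 8): P = [1, 3, 5, 8] / [2, 4, 7] / [9];  Q = [1, 2, 5, 7] / [3, 6, 8] / [4]
  Insert 6 (step 9): P = [1, 3, 5, 6] / [2, 4, 7, 8] / [9];  Q = [1, 2, 5, 7] / [3, 6, 8, 9] / [4]
Final shape: (4, 4, 1).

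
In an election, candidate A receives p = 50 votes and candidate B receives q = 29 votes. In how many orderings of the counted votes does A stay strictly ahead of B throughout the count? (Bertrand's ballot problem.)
Strict-lead orderings = 884333844454032544572

Total orderings of the 79 votes with 50 for A: C(79, 50) = 3326779700565170048628. By the Bertrand ballot formula (Cycle Lemma / reflection principle), the number of orderings in which A is strictly ahead of B throughout is (p − q)/(p + q) · C(p + q, p) = (50 − 29)/(50 + 29) · 3326779700565170048628 = 884333844454032544572.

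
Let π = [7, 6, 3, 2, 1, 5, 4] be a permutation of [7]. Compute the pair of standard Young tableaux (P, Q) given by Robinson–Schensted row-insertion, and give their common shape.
P = [1, 4] / [2, 5] / [3] / [6] / [7];  Q = [1, 6] / [2, 7] / [3] / [4] / [5];  common shape = (2, 2, 1, 1, 1)

Row-insert the values π_1, π_2, … into P one at a time, bumping the leftmost entry strictly greater than the inserted value down to the next row. The recording tableau Q records, in position (i, j), the step at which that cell was added to P.
  Insert 7 (step 1): P = [7];  Q = [1]
  Insert 6 (step 2): P = [6] / [7];  Q = [1] / [2]
  Insert 3 (step 3): P = [3] / [6] / [7];  Q = [1] / [2] / [3]
  Insert 2 (step 4): P = [2] / [3] / [6] / [7];  Q = [1] / [2] / [3] / [4]
  Insert 1 (step 5): P = [1] / [2] / [3] / [6] / [7];  Q = [1] / [2] / [3] / [4] / [5]
  Insert 5 (step 6): P = [1, 5] / [2] / [3] / [6] / [7];  Q = [1, 6] / [2] / [3] / [4] / [5]
  Insert 4 (step 7): P = [1, 4] / [2, 5] / [3] / [6] / [7];  Q = [1, 6] / [2, 7] / [3] / [4] / [5]
Final shape: (2, 2, 1, 1, 1).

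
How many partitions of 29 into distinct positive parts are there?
q(29) = 256

A partition into distinct parts is a strictly decreasing sequence summing to n. The recurrence d(n, m) = d(n, m−1) + d(n−m, m−1) (use part m at most once) with q(n) = d(n, n) gives q(29) = 256. (Euler's theorem: # distinct-part partitions = # odd-part partitions.)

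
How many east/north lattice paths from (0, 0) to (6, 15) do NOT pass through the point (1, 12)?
Number of paths = 53536

Total paths from (0, 0) to (6, 15): C(21, 6) = 54264. Paths through (1, 12): (paths (0, 0) → (1, 12)) × (paths (1, 12) → (6, 15)) = C(13, 1) · C(8, 5) = 13 · 56 = 728. Avoidance count = 54264 − 728 = 53536.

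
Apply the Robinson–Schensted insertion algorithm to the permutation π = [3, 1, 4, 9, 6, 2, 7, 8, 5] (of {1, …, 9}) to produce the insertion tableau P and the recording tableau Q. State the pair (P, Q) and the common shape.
P = [1, 2, 5, 7, 8] / [3, 4, 6] / [9];  Q = [1, 3, 4, 7, 8] / [2, 5, 9] / [6];  common shape = (5, 3, 1)

Row-insert the values π_1, π_2, … into P one at a time, bumping the leftmost entry strictly greater than the inserted value down to the next row. The recording tableau Q records, in position (i, j), the step at which that cell was added to P.
  Insert 3 (step 1): P = [3];  Q = [1]
  Insert 1 (step 2): P = [1] / [3];  Q = [1] / [2]
  Insert 4 (step 3): P = [1, 4] / [3];  Q = [1, 3] / [2]
  Insert 9 (step 4): P = [1, 4, 9] / [3];  Q = [1, 3, 4] / [2]
  Insert 6 (step 5): P = [1, 4, 6] / [3, 9];  Q = [1, 3, 4] / [2, 5]
  Insert 2 (step 6): P = [1, 2, 6] / [3, 4] / [9];  Q = [1, 3, 4] / [2, 5] / [6]
  Insert 7 (step 7): P = [1, 2, 6, 7] / [3, 4] / [9];  Q = [1, 3, 4, 7] / [2, 5] / [6]
  Insert 8 (step 8): P = [1, 2, 6, 7, 8] / [3, 4] / [9];  Q = [1, 3, 4, 7, 8] / [2, 5] / [6]
  Insert 5 (step 9): P = [1, 2, 5, 7, 8] / [3, 4, 6] / [9];  Q = [1, 3, 4, 7, 8] / [2, 5, 9] / [6]
Final shape: (5, 3, 1).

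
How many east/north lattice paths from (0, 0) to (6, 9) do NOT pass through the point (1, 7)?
Number of paths = 4837

Total paths from (0, 0) to (6, 9): C(15, 6) = 5005. Paths through (1, 7): (paths (0, 0) → (1, 7)) × (paths (1, 7) → (6, 9)) = C(8, 1) · C(7, 5) = 8 · 21 = 168. Avoidance count = 5005 − 168 = 4837.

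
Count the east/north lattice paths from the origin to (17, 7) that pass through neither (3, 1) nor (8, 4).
Number of paths = 131444

Inclusion–exclusion. Total paths: C(24, 17) = 346104. Through P₁: C(4, 3)·C(20, 14) = 155040. Through P₂: C(12, 8)·C(12, 9) = 108900. Since P₁ is strictly southwest of P₂, a monotone path through both must visit P₁ then P₂; paths through both = C(4, 3)·C(8, 5)·C(12, 9) = 49280. Avoid both = 346104 − 155040 − 108900 + 49280 = 131444.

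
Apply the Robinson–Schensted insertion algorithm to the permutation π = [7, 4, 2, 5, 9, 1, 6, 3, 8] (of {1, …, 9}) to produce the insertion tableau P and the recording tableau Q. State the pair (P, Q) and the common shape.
P = [1, 3, 6, 8] / [2, 5] / [4, 9] / [7];  Q = [1, 4, 5, 9] / [2, 7] / [3, 8] / [6];  common shape = (4, 2, 2, 1)

Row-insert the values π_1, π_2, … into P one at a time, bumping the leftmost entry strictly greater than the inserted value down to the next row. The recording tableau Q records, in position (i, j), the step at which that cell was added to P.
  Insert 7 (step 1): P = [7];  Q = [1]
  Insert 4 (step 2): P = [4] / [7];  Q = [1] / [2]
  Insert 2 (step 3): P = [2] / [4] / [7];  Q = [1] / [2] / [3]
  Insert 5 (step 4): P = [2, 5] / [4] / [7];  Q = [1, 4] / [2] / [3]
  Insert 9 (step 5): P = [2, 5, 9] / [4] / [7];  Q = [1, 4, 5] / [2] / [3]
  Insert 1 (step 6): P = [1, 5, 9] / [2] / [4] / [7];  Q = [1, 4, 5] / [2] / [3] / [6]
  Insert 6 (step 7): P = [1, 5, 6] / [2, 9] / [4] / [7];  Q = [1, 4, 5] / [2, 7] / [3] / [6]
  Insert 3 (step 8): P = [1, 3, 6] / [2, 5] / [4, 9] / [7];  Q = [1, 4, 5] / [2, 7] / [3, 8] / [6]
  Insert 8 (step 9): P = [1, 3, 6, 8] / [2, 5] / [4, 9] / [7];  Q = [1, 4, 5, 9] / [2, 7] / [3, 8] / [6]
Final shape: (4, 2, 2, 1).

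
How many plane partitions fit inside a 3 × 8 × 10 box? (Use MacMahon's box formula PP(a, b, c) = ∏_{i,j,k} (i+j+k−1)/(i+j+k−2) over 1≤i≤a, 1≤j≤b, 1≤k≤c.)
PP(3, 8, 10) = 1028698128744

Evaluate the triple product over i = 1..3, j = 1..8, k = 1..10. The factors are (2/1) · (3/2) · (4/3) · (5/4) · (6/5) · (7/6) · (8/7) · (9/8) · … (240 factors total). The numerators and denominators telescope so the product is an integer; carrying out the multiplication exactly gives PP(3, 8, 10) = 1028698128744.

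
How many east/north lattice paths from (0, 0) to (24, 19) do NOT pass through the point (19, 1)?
Number of paths = 800471758870

Total paths from (0, 0) to (24, 19): C(43, 24) = 800472431850. Paths through (19, 1): (paths (0, 0) → (19, 1)) × (paths (19, 1) → (24, 19)) = C(20, 19) · C(23, 5) = 20 · 33649 = 672980. Avoidance count = 800472431850 − 672980 = 800471758870.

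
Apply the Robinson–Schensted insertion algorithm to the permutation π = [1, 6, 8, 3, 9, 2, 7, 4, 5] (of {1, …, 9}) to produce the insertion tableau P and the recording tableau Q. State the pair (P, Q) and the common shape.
P = [1, 2, 4, 5] / [3, 7, 9] / [6, 8];  Q = [1, 2, 3, 5] / [4, 7, 9] / [6, 8];  common shape = (4, 3, 2)

Row-insert the values π_1, π_2, … into P one at a time, bumping the leftmost entry strictly greater than the inserted value down to the next row. The recording tableau Q records, in position (i, j), the step at which that cell was added to P.
  Insert 1 (step 1): P = [1];  Q = [1]
  Insert 6 (step 2): P = [1, 6];  Q = [1, 2]
  Insert 8 (step 3): P = [1, 6, 8];  Q = [1, 2, 3]
  Insert 3 (step 4): P = [1, 3, 8] / [6];  Q = [1, 2, 3] / [4]
  Insert 9 (step 5): P = [1, 3, 8, 9] / [6];  Q = [1, 2, 3, 5] / [4]
  Insert 2 (step 6): P = [1, 2, 8, 9] / [3] / [6];  Q = [1, 2, 3, 5] / [4] / [6]
  Insert 7 (step 7): P = [1, 2, 7, 9] / [3, 8] / [6];  Q = [1, 2, 3, 5] / [4, 7] / [6]
  Insert 4 (step 8): P = [1, 2, 4, 9] / [3, 7] / [6, 8];  Q = [1, 2, 3, 5] / [4, 7] / [6, 8]
  Insert 5 (step 9): P = [1, 2, 4, 5] / [3, 7, 9] / [6, 8];  Q = [1, 2, 3, 5] / [4, 7, 9] / [6, 8]
Final shape: (4, 3, 2).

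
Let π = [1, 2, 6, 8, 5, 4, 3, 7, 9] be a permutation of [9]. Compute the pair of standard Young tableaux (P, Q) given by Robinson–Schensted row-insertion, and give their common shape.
P = [1, 2, 3, 7, 9] / [4, 8] / [5] / [6];  Q = [1, 2, 3, 4, 9] / [5, 8] / [6] / [7];  common shape = (5, 2, 1, 1)

Row-insert the values π_1, π_2, … into P one at a time, bumping the leftmost entry strictly greater than the inserted value down to the next row. The recording tableau Q records, in position (i, j), the step at which that cell was added to P.
  Insert 1 (step 1): P = [1];  Q = [1]
  Insert 2 (step 2): P = [1, 2];  Q = [1, 2]
  Insert 6 (step 3): P = [1, 2, 6];  Q = [1, 2, 3]
  Insert 8 (step 4): P = [1, 2, 6, 8];  Q = [1, 2, 3, 4]
  Insert 5 (step 5): P = [1, 2, 5, 8] / [6];  Q = [1, 2, 3, 4] / [5]
  Insert 4 (step 6): P = [1, 2, 4, 8] / [5] / [6];  Q = [1, 2, 3, 4] / [5] / [6]
  Insert 3 (step 7): P = [1, 2, 3, 8] / [4] / [5] / [6];  Q = [1, 2, 3, 4] / [5] / [6] / [7]
  Insert 7 (step 8): P = [1, 2, 3, 7] / [4, 8] / [5] / [6];  Q = [1, 2, 3, 4] / [5, 8] / [6] / [7]
  Insert 9 (step 9): P = [1, 2, 3, 7, 9] / [4, 8] / [5] / [6];  Q = [1, 2, 3, 4, 9] / [5, 8] / [6] / [7]
Final shape: (5, 2, 1, 1).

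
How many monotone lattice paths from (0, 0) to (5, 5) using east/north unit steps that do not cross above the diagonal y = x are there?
C_5 = 42

These NE paths below the diagonal are counted by the Catalan number C_n = (1/(n + 1)) · C(2n, n). For n = 5: C_5 = (1/6) · C(10, 5) = 252/6 = 42.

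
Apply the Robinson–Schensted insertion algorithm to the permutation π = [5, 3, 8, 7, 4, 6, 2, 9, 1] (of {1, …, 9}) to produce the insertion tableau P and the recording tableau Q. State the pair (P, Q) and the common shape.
P = [1, 4, 6, 9] / [2, 7] / [3] / [5] / [8];  Q = [1, 3, 6, 8] / [2, 4] / [5] / [7] / [9];  common shape = (4, 2, 1, 1, 1)

Row-insert the values π_1, π_2, … into P one at a time, bumping the leftmost entry strictly greater than the inserted value down to the next row. The recording tableau Q records, in position (i, j), the step at which that cell was added to P.
  Insert 5 (step 1): P = [5];  Q = [1]
  Insert 3 (step 2): P = [3] / [5];  Q = [1] / [2]
  Insert 8 (step 3): P = [3, 8] / [5];  Q = [1, 3] / [2]
  Insert 7 (step 4): P = [3, 7] / [5, 8];  Q = [1, 3] / [2, 4]
  Insert 4 (step 5): P = [3, 4] / [5, 7] / [8];  Q = [1, 3] / [2, 4] / [5]
  Insert 6 (step 6): P = [3, 4, 6] / [5, 7] / [8];  Q = [1, 3, 6] / [2, 4] / [5]
  Insert 2 (step 7): P = [2, 4, 6] / [3, 7] / [5] / [8];  Q = [1, 3, 6] / [2, 4] / [5] / [7]
  Insert 9 (step 8): P = [2, 4, 6, 9] / [3, 7] / [5] / [8];  Q = [1, 3, 6, 8] / [2, 4] / [5] / [7]
  Insert 1 (step 9): P = [1, 4, 6, 9] / [2, 7] / [3] / [5] / [8];  Q = [1, 3, 6, 8] / [2, 4] / [5] / [7] / [9]
Final shape: (4, 2, 1, 1, 1).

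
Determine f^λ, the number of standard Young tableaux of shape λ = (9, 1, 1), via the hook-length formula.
# SYT of shape (9, 1, 1) = 45

Hook-length formula: f^λ = n! / Π hook(c), product over all cells c of the Young diagram. For λ = (9, 1, 1), n = 11 boxes. Hook lengths by row (left-to-right, top-to-bottom): [11, 8, 7, 6, 5, 4, 3, 2, 1]; [2]; [1]. Product of hooks = 887040. So f^λ = 11! / 887040 = 39916800 / 887040 = 45.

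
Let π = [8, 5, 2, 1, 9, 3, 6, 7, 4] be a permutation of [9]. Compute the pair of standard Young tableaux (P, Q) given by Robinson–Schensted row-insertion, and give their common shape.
P = [1, 3, 4, 7] / [2, 6] / [5, 9] / [8];  Q = [1, 5, 7, 8] / [2, 6] / [3, 9] / [4];  common shape = (4, 2, 2, 1)

Row-insert the values π_1, π_2, … into P one at a time, bumping the leftmost entry strictly greater than the inserted value down to the next row. The recording tableau Q records, in position (i, j), the step at which that cell was added to P.
  Insert 8 (step 1): P = [8];  Q = [1]
  Insert 5 (step 2): P = [5] / [8];  Q = [1] / [2]
  Insert 2 (step 3): P = [2] / [5] / [8];  Q = [1] / [2] / [3]
  Insert 1 (step 4): P = [1] / [2] / [5] / [8];  Q = [1] / [2] / [3] / [4]
  Insert 9 (step 5): P = [1, 9] / [2] / [5] / [8];  Q = [1, 5] / [2] / [3] / [4]
  Insert 3 (step 6): P = [1, 3] / [2, 9] / [5] / [8];  Q = [1, 5] / [2, 6] / [3] / [4]
  Insert 6 (step 7): P = [1, 3, 6] / [2, 9] / [5] / [8];  Q = [1, 5, 7] / [2, 6] / [3] / [4]
  Insert 7 (step 8): P = [1, 3, 6, 7] / [2, 9] / [5] / [8];  Q = [1, 5, 7, 8] / [2, 6] / [3] / [4]
  Insert 4 (step 9): P = [1, 3, 4, 7] / [2, 6] / [5, 9] / [8];  Q = [1, 5, 7, 8] / [2, 6] / [3, 9] / [4]
Final shape: (4, 2, 2, 1).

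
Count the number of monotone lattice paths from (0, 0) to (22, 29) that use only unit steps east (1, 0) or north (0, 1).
Number of paths = 156077261327400

A monotone lattice path from (0, 0) to (22, 29) consists of 22 east steps and 29 north steps in some order, so it is determined by which 22 of the 51 steps are east. The count is C(51, 22) = 156077261327400.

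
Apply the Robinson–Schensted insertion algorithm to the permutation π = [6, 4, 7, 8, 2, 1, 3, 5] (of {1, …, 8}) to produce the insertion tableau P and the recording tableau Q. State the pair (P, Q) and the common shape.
P = [1, 3, 5] / [2, 7, 8] / [4] / [6];  Q = [1, 3, 4] / [2, 7, 8] / [5] / [6];  common shape = (3, 3, 1, 1)

Row-insert the values π_1, π_2, … into P one at a time, bumping the leftmost entry strictly greater than the inserted value down to the next row. The recording tableau Q records, in position (i, j), the step at which that cell was added to P.
  Insert 6 (step 1): P = [6];  Q = [1]
  Insert 4 (step 2): P = [4] / [6];  Q = [1] / [2]
  Insert 7 (step 3): P = [4, 7] / [6];  Q = [1, 3] / [2]
  Insert 8 (step 4): P = [4, 7, 8] / [6];  Q = [1, 3, 4] / [2]
  Insert 2 (step 5): P = [2, 7, 8] / [4] / [6];  Q = [1, 3, 4] / [2] / [5]
  Insert 1 (step 6): P = [1, 7, 8] / [2] / [4] / [6];  Q = [1, 3, 4] / [2] / [5] / [6]
  Insert 3 (step 7): P = [1, 3, 8] / [2, 7] / [4] / [6];  Q = [1, 3, 4] / [2, 7] / [5] / [6]
  Insert 5 (step 8): P = [1, 3, 5] / [2, 7, 8] / [4] / [6];  Q = [1, 3, 4] / [2, 7, 8] / [5] / [6]
Final shape: (3, 3, 1, 1).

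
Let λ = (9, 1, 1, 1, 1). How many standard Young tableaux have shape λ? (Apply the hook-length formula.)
# SYT of shape (9, 1, 1, 1, 1) = 495

Hook-length formula: f^λ = n! / Π hook(c), product over all cells c of the Young diagram. For λ = (9, 1, 1, 1, 1), n = 13 boxes. Hook lengths by row (left-to-right, top-to-bottom): [13, 8, 7, 6, 5, 4, 3, 2, 1]; [4]; [3]; [2]; [1]. Product of hooks = 12579840. So f^λ = 13! / 12579840 = 6227020800 / 12579840 = 495.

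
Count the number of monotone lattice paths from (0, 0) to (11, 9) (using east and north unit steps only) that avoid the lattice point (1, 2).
Number of paths = 109616

Total paths from (0, 0) to (11, 9): C(20, 11) = 167960. Paths through (1, 2): (paths (0, 0) → (1, 2)) × (paths (1, 2) → (11, 9)) = C(3, 1) · C(17, 10) = 3 · 19448 = 58344. Avoidance count = 167960 − 58344 = 109616.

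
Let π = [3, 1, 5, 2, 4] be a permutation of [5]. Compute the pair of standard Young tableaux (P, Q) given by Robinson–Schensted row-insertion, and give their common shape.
P = [1, 2, 4] / [3, 5];  Q = [1, 3, 5] / [2, 4];  common shape = (3, 2)

Row-insert the values π_1, π_2, … into P one at a time, bumping the leftmost entry strictly greater than the inserted value down to the next row. The recording tableau Q records, in position (i, j), the step at which that cell was added to P.
  Insert 3 (step 1): P = [3];  Q = [1]
  Insert 1 (step 2): P = [1] / [3];  Q = [1] / [2]
  Insert 5 (step 3): P = [1, 5] / [3];  Q = [1, 3] / [2]
  Insert 2 (step 4): P = [1, 2] / [3, 5];  Q = [1, 3] / [2, 4]
  Insert 4 (step 5): P = [1, 2, 4] / [3, 5];  Q = [1, 3, 5] / [2, 4]
Final shape: (3, 2).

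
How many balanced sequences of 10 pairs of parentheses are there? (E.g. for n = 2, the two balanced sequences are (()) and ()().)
C_10 = 16796

These balanced parentheses are counted by the Catalan number C_n = (1/(n + 1)) · C(2n, n). For n = 10: C_10 = (1/11) · C(20, 10) = 184756/11 = 16796.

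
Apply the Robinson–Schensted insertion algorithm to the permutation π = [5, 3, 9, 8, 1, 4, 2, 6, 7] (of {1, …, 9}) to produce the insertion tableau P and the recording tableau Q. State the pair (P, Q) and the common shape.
P = [1, 2, 6, 7] / [3, 4] / [5, 8] / [9];  Q = [1, 3, 8, 9] / [2, 4] / [5, 6] / [7];  common shape = (4, 2, 2, 1)

Row-insert the values π_1, π_2, … into P one at a time, bumping the leftmost entry strictly greater than the inserted value down to the next row. The recording tableau Q records, in position (i, j), the step at which that cell was added to P.
  Insert 5 (step 1): P = [5];  Q = [1]
  Insert 3 (step 2): P = [3] / [5];  Q = [1] / [2]
  Insert 9 (step 3): P = [3, 9] / [5];  Q = [1, 3] / [2]
  Insert 8 (step 4): P = [3, 8] / [5, 9];  Q = [1, 3] / [2, 4]
  Insert 1 (step 5): P = [1, 8] / [3, 9] / [5];  Q = [1, 3] / [2, 4] / [5]
  Insert 4 (step 6): P = [1, 4] / [3, 8] / [5, 9];  Q = [1, 3] / [2, 4] / [5, 6]
  Insert 2 (step 7): P = [1, 2] / [3, 4] / [5, 8] / [9];  Q = [1, 3] / [2, 4] / [5, 6] / [7]
  Insert 6 (step 8): P = [1, 2, 6] / [3, 4] / [5, 8] / [9];  Q = [1, 3, 8] / [2, 4] / [5, 6] / [7]
  Insert 7 (step 9): P = [1, 2, 6, 7] / [3, 4] / [5, 8] / [9];  Q = [1, 3, 8, 9] / [2, 4] / [5, 6] / [7]
Final shape: (4, 2, 2, 1).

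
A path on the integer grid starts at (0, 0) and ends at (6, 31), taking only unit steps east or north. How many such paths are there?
Number of paths = 2324784

A monotone lattice path from (0, 0) to (6, 31) consists of 6 east steps and 31 north steps in some order, so it is determined by which 6 of the 37 steps are east. The count is C(37, 6) = 2324784.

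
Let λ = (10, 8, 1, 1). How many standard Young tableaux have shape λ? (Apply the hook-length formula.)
# SYT of shape (10, 8, 1, 1) = 1534896

Hook-length formula: f^λ = n! / Π hook(c), product over all cells c of the Young diagram. For λ = (10, 8, 1, 1), n = 20 boxes. Hook lengths by row (left-to-right, top-to-bottom): [13, 10, 9, 8, 7, 6, 5, 4, 2, 1]; [10, 7, 6, 5, 4, 3, 2, 1]; [2]; [1]. Product of hooks = 1585059840000. So f^λ = 20! / 1585059840000 = 2432902008176640000 / 1585059840000 = 1534896.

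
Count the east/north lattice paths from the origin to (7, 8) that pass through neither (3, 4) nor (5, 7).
Number of paths = 2659

Inclusion–exclusion. Total paths: C(15, 7) = 6435. Through P₁: C(7, 3)·C(8, 4) = 2450. Through P₂: C(12, 5)·C(3, 2) = 2376. Since P₁ is strictly southwest of P₂, a monotone path through both must visit P₁ then P₂; paths through both = C(7, 3)·C(5, 2)·C(3, 2) = 1050. Avoid both = 6435 − 2450 − 2376 + 1050 = 2659.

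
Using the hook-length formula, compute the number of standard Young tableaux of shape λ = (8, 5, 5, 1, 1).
# SYT of shape (8, 5, 5, 1, 1) = 34641750

Hook-length formula: f^λ = n! / Π hook(c), product over all cells c of the Young diagram. For λ = (8, 5, 5, 1, 1), n = 20 boxes. Hook lengths by row (left-to-right, top-to-bottom): [12, 9, 8, 7, 6, 3, 2, 1]; [8, 5, 4, 3, 2]; [7, 4, 3, 2, 1]; [2]; [1]. Product of hooks = 70230343680. So f^λ = 20! / 70230343680 = 2432902008176640000 / 70230343680 = 34641750.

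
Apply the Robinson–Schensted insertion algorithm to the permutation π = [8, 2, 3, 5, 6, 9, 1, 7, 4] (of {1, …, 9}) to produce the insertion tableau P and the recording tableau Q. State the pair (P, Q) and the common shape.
P = [1, 3, 4, 6, 7] / [2, 5] / [8, 9];  Q = [1, 3, 4, 5, 6] / [2, 8] / [7, 9];  common shape = (5, 2, 2)

Row-insert the values π_1, π_2, … into P one at a time, bumping the leftmost entry strictly greater than the inserted value down to the next row. The recording tableau Q records, in position (i, j), the step at which that cell was added to P.
  Insert 8 (step 1): P = [8];  Q = [1]
  Insert 2 (step 2): P = [2] / [8];  Q = [1] / [2]
  Insert 3 (step 3): P = [2, 3] / [8];  Q = [1, 3] / [2]
  Insert 5 (step 4): P = [2, 3, 5] / [8];  Q = [1, 3, 4] / [2]
  Insert 6 (step 5): P = [2, 3, 5, 6] / [8];  Q = [1, 3, 4, 5] / [2]
  Insert 9 (step 6): P = [2, 3, 5, 6, 9] / [8];  Q = [1, 3, 4, 5, 6] / [2]
  Insert 1 (step 7): P = [1, 3, 5, 6, 9] / [2] / [8];  Q = [1, 3, 4, 5, 6] / [2] / [7]
  Insert 7 (step 8): P = [1, 3, 5, 6, 7] / [2, 9] / [8];  Q = [1, 3, 4, 5, 6] / [2, 8] / [7]
  Insert 4 (step 9): P = [1, 3, 4, 6, 7] / [2, 5] / [8, 9];  Q = [1, 3, 4, 5, 6] / [2, 8] / [7, 9]
Final shape: (5, 2, 2).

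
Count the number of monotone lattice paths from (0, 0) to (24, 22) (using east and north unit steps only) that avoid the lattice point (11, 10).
Number of paths = 6056142099150

Total paths from (0, 0) to (24, 22): C(46, 24) = 7890371113950. Paths through (11, 10): (paths (0, 0) → (11, 10)) × (paths (11, 10) → (24, 22)) = C(21, 11) · C(25, 13) = 352716 · 5200300 = 1834229014800. Avoidance count = 7890371113950 − 1834229014800 = 6056142099150.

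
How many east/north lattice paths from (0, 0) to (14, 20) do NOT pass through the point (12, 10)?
Number of paths = 1349297004

Total paths from (0, 0) to (14, 20): C(34, 14) = 1391975640. Paths through (12, 10): (paths (0, 0) → (12, 10)) × (paths (12, 10) → (14, 20)) = C(22, 12) · C(12, 2) = 646646 · 66 = 42678636. Avoidance count = 1391975640 − 42678636 = 1349297004.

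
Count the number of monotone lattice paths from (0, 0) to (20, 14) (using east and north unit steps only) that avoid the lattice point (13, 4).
Number of paths = 1345689400

Total paths from (0, 0) to (20, 14): C(34, 20) = 1391975640. Paths through (13, 4): (paths (0, 0) → (13, 4)) × (paths (13, 4) → (20, 14)) = C(17, 13) · C(17, 7) = 2380 · 19448 = 46286240. Avoidance count = 1391975640 − 46286240 = 1345689400.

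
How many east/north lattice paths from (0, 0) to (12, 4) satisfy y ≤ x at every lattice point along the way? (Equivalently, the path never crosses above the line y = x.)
Number of paths = 1260

By the reflection principle (André's argument), the number of monotone paths to (12, 4) with n ≤ m that never go above y = x is C(16, 12) − C(16, 13) = 1820 − 560 = 1260.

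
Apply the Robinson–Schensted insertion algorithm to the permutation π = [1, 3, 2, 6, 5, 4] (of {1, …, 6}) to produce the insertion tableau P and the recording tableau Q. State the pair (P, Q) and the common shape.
P = [1, 2, 4] / [3, 5] / [6];  Q = [1, 2, 4] / [3, 5] / [6];  common shape = (3, 2, 1)

Row-insert the values π_1, π_2, … into P one at a time, bumping the leftmost entry strictly greater than the inserted value down to the next row. The recording tableau Q records, in position (i, j), the step at which that cell was added to P.
  Insert 1 (step 1): P = [1];  Q = [1]
  Insert 3 (step 2): P = [1, 3];  Q = [1, 2]
  Insert 2 (step 3): P = [1, 2] / [3];  Q = [1, 2] / [3]
  Insert 6 (step 4): P = [1, 2, 6] / [3];  Q = [1, 2, 4] / [3]
  Insert 5 (step 5): P = [1, 2, 5] / [3, 6];  Q = [1, 2, 4] / [3, 5]
  Insert 4 (step 6): P = [1, 2, 4] / [3, 5] / [6];  Q = [1, 2, 4] / [3, 5] / [6]
Final shape: (3, 2, 1).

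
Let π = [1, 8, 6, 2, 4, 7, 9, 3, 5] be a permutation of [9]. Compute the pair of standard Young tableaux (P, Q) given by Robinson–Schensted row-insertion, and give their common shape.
P = [1, 2, 3, 5, 9] / [4, 7] / [6] / [8];  Q = [1, 2, 5, 6, 7] / [3, 9] / [4] / [8];  common shape = (5, 2, 1, 1)

Row-insert the values π_1, π_2, … into P one at a time, bumping the leftmost entry strictly greater than the inserted value down to the next row. The recording tableau Q records, in position (i, j), the step at which that cell was added to P.
  Insert 1 (step 1): P = [1];  Q = [1]
  Insert 8 (step 2): P = [1, 8];  Q = [1, 2]
  Insert 6 (step 3): P = [1, 6] / [8];  Q = [1, 2] / [3]
  Insert 2 (step 4): P = [1, 2] / [6] / [8];  Q = [1, 2] / [3] / [4]
  Insert 4 (step 5): P = [1, 2, 4] / [6] / [8];  Q = [1, 2, 5] / [3] / [4]
  Insert 7 (step 6): P = [1, 2, 4, 7] / [6] / [8];  Q = [1, 2, 5, 6] / [3] / [4]
  Insert 9 (step 7): P = [1, 2, 4, 7, 9] / [6] / [8];  Q = [1, 2, 5, 6, 7] / [3] / [4]
  Insert 3 (step 8): P = [1, 2, 3, 7, 9] / [4] / [6] / [8];  Q = [1, 2, 5, 6, 7] / [3] / [4] / [8]
  Insert 5 (step 9): P = [1, 2, 3, 5, 9] / [4, 7] / [6] / [8];  Q = [1, 2, 5, 6, 7] / [3, 9] / [4] / [8]
Final shape: (5, 2, 1, 1).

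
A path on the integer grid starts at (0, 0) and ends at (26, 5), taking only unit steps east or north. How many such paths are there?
Number of paths = 169911

A monotone lattice path from (0, 0) to (26, 5) consists of 26 east steps and 5 north steps in some order, so it is determined by which 26 of the 31 steps are east. The count is C(31, 26) = 169911.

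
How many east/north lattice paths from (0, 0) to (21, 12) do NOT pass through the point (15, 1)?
Number of paths = 354619304

Total paths from (0, 0) to (21, 12): C(33, 21) = 354817320. Paths through (15, 1): (paths (0, 0) → (15, 1)) × (paths (15, 1) → (21, 12)) = C(16, 15) · C(17, 6) = 16 · 12376 = 198016. Avoidance count = 354817320 − 198016 = 354619304.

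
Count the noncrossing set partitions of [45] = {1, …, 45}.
C_45 = 2257117854077248073253720

These noncrossing partitions are counted by the Catalan number C_n = (1/(n + 1)) · C(2n, n). For n = 45: C_45 = (1/46) · C(90, 45) = 103827421287553411369671120/46 = 2257117854077248073253720.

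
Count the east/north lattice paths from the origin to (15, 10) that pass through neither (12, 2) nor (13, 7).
Number of paths = 2484005

Inclusion–exclusion. Total paths: C(25, 15) = 3268760. Through P₁: C(14, 12)·C(11, 3) = 15015. Through P₂: C(20, 13)·C(5, 2) = 775200. Since P₁ is strictly southwest of P₂, a monotone path through both must visit P₁ then P₂; paths through both = C(14, 12)·C(6, 1)·C(5, 2) = 5460. Avoid both = 3268760 − 15015 − 775200 + 5460 = 2484005.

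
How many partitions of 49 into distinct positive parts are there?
q(49) = 3264

A partition into distinct parts is a strictly decreasing sequence summing to n. The recurrence d(n, m) = d(n, m−1) + d(n−m, m−1) (use part m at most once) with q(n) = d(n, n) gives q(49) = 3264. (Euler's theorem: # distinct-part partitions = # odd-part partitions.)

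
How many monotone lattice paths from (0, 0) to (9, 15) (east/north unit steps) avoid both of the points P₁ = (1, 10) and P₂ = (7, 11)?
Number of paths = 817142

Inclusion–exclusion. Total paths: C(24, 9) = 1307504. Through P₁: C(11, 1)·C(13, 8) = 14157. Through P₂: C(18, 7)·C(6, 2) = 477360. Since P₁ is strictly southwest of P₂, a monotone path through both must visit P₁ then P₂; paths through both = C(11, 1)·C(7, 6)·C(6, 2) = 1155. Avoid both = 1307504 − 14157 − 477360 + 1155 = 817142.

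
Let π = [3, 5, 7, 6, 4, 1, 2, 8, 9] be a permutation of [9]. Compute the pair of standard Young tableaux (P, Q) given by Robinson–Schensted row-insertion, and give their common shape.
P = [1, 2, 6, 8, 9] / [3, 4] / [5] / [7];  Q = [1, 2, 3, 8, 9] / [4, 7] / [5] / [6];  common shape = (5, 2, 1, 1)

Row-insert the values π_1, π_2, … into P one at a time, bumping the leftmost entry strictly greater than the inserted value down to the next row. The recording tableau Q records, in position (i, j), the step at which that cell was added to P.
  Insert 3 (step 1): P = [3];  Q = [1]
  Insert 5 (step 2): P = [3, 5];  Q = [1, 2]
  Insert 7 (step 3): P = [3, 5, 7];  Q = [1, 2, 3]
  Insert 6 (step 4): P = [3, 5, 6] / [7];  Q = [1, 2, 3] / [4]
  Insert 4 (step 5): P = [3, 4, 6] / [5] / [7];  Q = [1, 2, 3] / [4] / [5]
  Insert 1 (step 6): P = [1, 4, 6] / [3] / [5] / [7];  Q = [1, 2, 3] / [4] / [5] / [6]
  Insert 2 (step 7): P = [1, 2, 6] / [3, 4] / [5] / [7];  Q = [1, 2, 3] / [4, 7] / [5] / [6]
  Insert 8 (step 8): P = [1, 2, 6, 8] / [3, 4] / [5] / [7];  Q = [1, 2, 3, 8] / [4, 7] / [5] / [6]
  Insert 9 (step 9): P = [1, 2, 6, 8, 9] / [3, 4] / [5] / [7];  Q = [1, 2, 3, 8, 9] / [4, 7] / [5] / [6]
Final shape: (5, 2, 1, 1).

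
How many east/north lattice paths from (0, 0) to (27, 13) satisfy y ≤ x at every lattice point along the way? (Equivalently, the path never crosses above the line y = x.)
Number of paths = 6446369400

By the reflection principle (André's argument), the number of monotone paths to (27, 13) with n ≤ m that never go above y = x is C(40, 27) − C(40, 28) = 12033222880 − 5586853480 = 6446369400.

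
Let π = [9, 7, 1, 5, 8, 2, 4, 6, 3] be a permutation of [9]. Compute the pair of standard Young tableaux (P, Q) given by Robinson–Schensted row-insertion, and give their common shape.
P = [1, 2, 3, 6] / [4, 8] / [5] / [7] / [9];  Q = [1, 4, 5, 8] / [2, 7] / [3] / [6] / [9];  common shape = (4, 2, 1, 1, 1)

Row-insert the values π_1, π_2, … into P one at a time, bumping the leftmost entry strictly greater than the inserted value down to the next row. The recording tableau Q records, in position (i, j), the step at which that cell was added to P.
  Insert 9 (step 1): P = [9];  Q = [1]
  Insert 7 (step 2): P = [7] / [9];  Q = [1] / [2]
  Insert 1 (step 3): P = [1] / [7] / [9];  Q = [1] / [2] / [3]
  Insert 5 (step 4): P = [1, 5] / [7] / [9];  Q = [1, 4] / [2] / [3]
  Insert 8 (step 5): P = [1, 5, 8] / [7] / [9];  Q = [1, 4, 5] / [2] / [3]
  Insert 2 (step 6): P = [1, 2, 8] / [5] / [7] / [9];  Q = [1, 4, 5] / [2] / [3] / [6]
  Insert 4 (step 7): P = [1, 2, 4] / [5, 8] / [7] / [9];  Q = [1, 4, 5] / [2, 7] / [3] / [6]
  Insert 6 (step 8): P = [1, 2, 4, 6] / [5, 8] / [7] / [9];  Q = [1, 4, 5, 8] / [2, 7] / [3] / [6]
  Insert 3 (step 9): P = [1, 2, 3, 6] / [4, 8] / [5] / [7] / [9];  Q = [1, 4, 5, 8] / [2, 7] / [3] / [6] / [9]
Final shape: (4, 2, 1, 1, 1).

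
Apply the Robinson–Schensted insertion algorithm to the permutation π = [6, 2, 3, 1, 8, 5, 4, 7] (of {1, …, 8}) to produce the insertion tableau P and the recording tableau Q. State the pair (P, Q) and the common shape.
P = [1, 3, 4, 7] / [2, 5] / [6, 8];  Q = [1, 3, 5, 8] / [2, 6] / [4, 7];  common shape = (4, 2, 2)

Row-insert the values π_1, π_2, … into P one at a time, bumping the leftmost entry strictly greater than the inserted value down to the next row. The recording tableau Q records, in position (i, j), the step at which that cell was added to P.
  Insert 6 (step 1): P = [6];  Q = [1]
  Insert 2 (step 2): P = [2] / [6];  Q = [1] / [2]
  Insert 3 (step 3): P = [2, 3] / [6];  Q = [1, 3] / [2]
  Insert 1 (step 4): P = [1, 3] / [2] / [6];  Q = [1, 3] / [2] / [4]
  Insert 8 (step 5): P = [1, 3, 8] / [2] / [6];  Q = [1, 3, 5] / [2] / [4]
  Insert 5 (step 6): P = [1, 3, 5] / [2, 8] / [6];  Q = [1, 3, 5] / [2, 6] / [4]
  Insert 4 (step 7): P = [1, 3, 4] / [2, 5] / [6, 8];  Q = [1, 3, 5] / [2, 6] / [4, 7]
  Insert 7 (step 8): P = [1, 3, 4, 7] / [2, 5] / [6, 8];  Q = [1, 3, 5, 8] / [2, 6] / [4, 7]
Final shape: (4, 2, 2).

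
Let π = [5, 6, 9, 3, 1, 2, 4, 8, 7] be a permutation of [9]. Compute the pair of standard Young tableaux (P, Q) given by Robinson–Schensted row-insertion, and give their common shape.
P = [1, 2, 4, 7] / [3, 6, 8] / [5, 9];  Q = [1, 2, 3, 8] / [4, 6, 7] / [5, 9];  common shape = (4, 3, 2)

Row-insert the values π_1, π_2, … into P one at a time, bumping the leftmost entry strictly greater than the inserted value down to the next row. The recording tableau Q records, in position (i, j), the step at which that cell was added to P.
  Insert 5 (step 1): P = [5];  Q = [1]
  Insert 6 (step 2): P = [5, 6];  Q = [1, 2]
  Insert 9 (step 3): P = [5, 6, 9];  Q = [1, 2, 3]
  Insert 3 (step 4): P = [3, 6, 9] / [5];  Q = [1, 2, 3] / [4]
  Insert 1 (step 5): P = [1, 6, 9] / [3] / [5];  Q = [1, 2, 3] / [4] / [5]
  Insert 2 (step 6): P = [1, 2, 9] / [3, 6] / [5];  Q = [1, 2, 3] / [4, 6] / [5]
  Insert 4 (step 7): P = [1, 2, 4] / [3, 6, 9] / [5];  Q = [1, 2, 3] / [4, 6, 7] / [5]
  Insert 8 (step 8): P = [1, 2, 4, 8] / [3, 6, 9] / [5];  Q = [1, 2, 3, 8] / [4, 6, 7] / [5]
  Insert 7 (step 9): P = [1, 2, 4, 7] / [3, 6, 8] / [5, 9];  Q = [1, 2, 3, 8] / [4, 6, 7] / [5, 9]
Final shape: (4, 3, 2).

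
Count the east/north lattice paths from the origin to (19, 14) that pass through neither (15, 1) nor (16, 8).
Number of paths = 757002308

Inclusion–exclusion. Total paths: C(33, 19) = 818809200. Through P₁: C(16, 15)·C(17, 4) = 38080. Through P₂: C(24, 16)·C(9, 3) = 61779564. Since P₁ is strictly southwest of P₂, a monotone path through both must visit P₁ then P₂; paths through both = C(16, 15)·C(8, 1)·C(9, 3) = 10752. Avoid both = 818809200 − 38080 − 61779564 + 10752 = 757002308.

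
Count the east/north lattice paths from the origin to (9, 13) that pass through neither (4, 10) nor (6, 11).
Number of paths = 347634

Inclusion–exclusion. Total paths: C(22, 9) = 497420. Through P₁: C(14, 4)·C(8, 5) = 56056. Through P₂: C(17, 6)·C(5, 3) = 123760. Since P₁ is strictly southwest of P₂, a monotone path through both must visit P₁ then P₂; paths through both = C(14, 4)·C(3, 2)·C(5, 3) = 30030. Avoid both = 497420 − 56056 − 123760 + 30030 = 347634.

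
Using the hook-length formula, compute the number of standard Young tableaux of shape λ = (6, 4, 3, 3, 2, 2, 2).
# SYT of shape (6, 4, 3, 3, 2, 2, 2) = 1454953500

Hook-length formula: f^λ = n! / Π hook(c), product over all cells c of the Young diagram. For λ = (6, 4, 3, 3, 2, 2, 2), n = 22 boxes. Hook lengths by row (left-to-right, top-to-bottom): [12, 11, 7, 4, 2, 1]; [9, 8, 4, 1]; [7, 6, 2]; [6, 5, 1]; [4, 3]; [3, 2]; [2, 1]. Product of hooks = 772533780480. So f^λ = 22! / 772533780480 = 1124000727777607680000 / 772533780480 = 1454953500.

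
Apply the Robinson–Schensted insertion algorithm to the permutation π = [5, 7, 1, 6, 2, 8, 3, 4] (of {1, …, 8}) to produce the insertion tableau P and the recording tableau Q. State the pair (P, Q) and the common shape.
P = [1, 2, 3, 4] / [5, 6, 8] / [7];  Q = [1, 2, 6, 8] / [3, 4, 7] / [5];  common shape = (4, 3, 1)

Row-insert the values π_1, π_2, … into P one at a time, bumping the leftmost entry strictly greater than the inserted value down to the next row. The recording tableau Q records, in position (i, j), the step at which that cell was added to P.
  Insert 5 (step 1): P = [5];  Q = [1]
  Insert 7 (step 2): P = [5, 7];  Q = [1, 2]
  Insert 1 (step 3): P = [1, 7] / [5];  Q = [1, 2] / [3]
  Insert 6 (step 4): P = [1, 6] / [5, 7];  Q = [1, 2] / [3, 4]
  Insert 2 (step 5): P = [1, 2] / [5, 6] / [7];  Q = [1, 2] / [3, 4] / [5]
  Insert 8 (step 6): P = [1, 2, 8] / [5, 6] / [7];  Q = [1, 2, 6] / [3, 4] / [5]
  Insert 3 (step 7): P = [1, 2, 3] / [5, 6, 8] / [7];  Q = [1, 2, 6] / [3, 4, 7] / [5]
  Insert 4 (step 8): P = [1, 2, 3, 4] / [5, 6, 8] / [7];  Q = [1, 2, 6, 8] / [3, 4, 7] / [5]
Final shape: (4, 3, 1).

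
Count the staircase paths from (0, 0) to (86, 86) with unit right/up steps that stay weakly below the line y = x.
C_86 = 4180080073556524734514695828170907458428751314320

These NE paths below the diagonal are counted by the Catalan number C_n = (1/(n + 1)) · C(2n, n). For n = 86: C_86 = (1/87) · C(172, 86) = 363666966399417651902778537050868948883301364345840/87 = 4180080073556524734514695828170907458428751314320.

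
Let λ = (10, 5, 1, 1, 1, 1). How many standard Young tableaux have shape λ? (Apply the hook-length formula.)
# SYT of shape (10, 5, 1, 1, 1, 1) = 2586584

Hook-length formula: f^λ = n! / Π hook(c), product over all cells c of the Young diagram. For λ = (10, 5, 1, 1, 1, 1), n = 19 boxes. Hook lengths by row (left-to-right, top-to-bottom): [15, 10, 9, 8, 7, 5, 4, 3, 2, 1]; [9, 4, 3, 2, 1]; [4]; [3]; [2]; [1]. Product of hooks = 47029248000. So f^λ = 19! / 47029248000 = 121645100408832000 / 47029248000 = 2586584.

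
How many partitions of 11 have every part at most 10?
p(11, parts ≤ 10) = 55

Partitions of 11 with all parts ≤ 10: 10+1, 9+2, 9+1+1, 8+3, 8+2+1, 8+1+1+1, 7+4, 7+3+1, 7+2+2, 7+2+1+1, 7+1+1+1+1, 6+5, 6+4+1, 6+3+2, 6+3+1+1, 6+2+2+1, 6+2+1+1+1, 6+1+1+1+1+1, 5+5+1, 5+4+2, 5+4+1+1, 5+3+3, 5+3+2+1, 5+3+1+1+1, 5+2+2+2, 5+2+2+1+1, 5+2+1+1+1+1, 5+1+1+1+1+1+1, 4+4+3, 4+4+2+1, … (55 total). Count = 55.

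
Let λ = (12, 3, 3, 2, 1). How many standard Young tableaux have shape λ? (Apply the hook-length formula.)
# SYT of shape (12, 3, 3, 2, 1) = 24249225

Hook-length formula: f^λ = n! / Π hook(c), product over all cells c of the Young diagram. For λ = (12, 3, 3, 2, 1), n = 21 boxes. Hook lengths by row (left-to-right, top-to-bottom): [16, 14, 12, 9, 8, 7, 6, 5, 4, 3, 2, 1]; [6, 4, 2]; [5, 3, 1]; [3, 1]; [1]. Product of hooks = 2106910310400. So f^λ = 21! / 2106910310400 = 51090942171709440000 / 2106910310400 = 24249225.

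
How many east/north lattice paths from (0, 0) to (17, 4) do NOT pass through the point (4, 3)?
Number of paths = 5495

Total paths from (0, 0) to (17, 4): C(21, 17) = 5985. Paths through (4, 3): (paths (0, 0) → (4, 3)) × (paths (4, 3) → (17, 4)) = C(7, 4) · C(14, 13) = 35 · 14 = 490. Avoidance count = 5985 − 490 = 5495.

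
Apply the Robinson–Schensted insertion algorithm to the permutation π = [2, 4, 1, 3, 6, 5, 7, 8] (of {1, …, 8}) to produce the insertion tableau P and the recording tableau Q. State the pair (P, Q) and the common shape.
P = [1, 3, 5, 7, 8] / [2, 4, 6];  Q = [1, 2, 5, 7, 8] / [3, 4, 6];  common shape = (5, 3)

Row-insert the values π_1, π_2, … into P one at a time, bumping the leftmost entry strictly greater than the inserted value down to the next row. The recording tableau Q records, in position (i, j), the step at which that cell was added to P.
  Insert 2 (step 1): P = [2];  Q = [1]
  Insert 4 (step 2): P = [2, 4];  Q = [1, 2]
  Insert 1 (step 3): P = [1, 4] / [2];  Q = [1, 2] / [3]
  Insert 3 (step 4): P = [1, 3] / [2, 4];  Q = [1, 2] / [3, 4]
  Insert 6 (step 5): P = [1, 3, 6] / [2, 4];  Q = [1, 2, 5] / [3, 4]
  Insert 5 (step 6): P = [1, 3, 5] / [2, 4, 6];  Q = [1, 2, 5] / [3, 4, 6]
  Insert 7 (step 7): P = [1, 3, 5, 7] / [2, 4, 6];  Q = [1, 2, 5, 7] / [3, 4, 6]
  Insert 8 (step 8): P = [1, 3, 5, 7, 8] / [2, 4, 6];  Q = [1, 2, 5, 7, 8] / [3, 4, 6]
Final shape: (5, 3).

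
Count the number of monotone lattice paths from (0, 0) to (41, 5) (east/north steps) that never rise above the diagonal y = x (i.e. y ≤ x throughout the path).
Number of paths = 1207569

By the reflection principle (André's argument), the number of monotone paths to (41, 5) with n ≤ m that never go above y = x is C(46, 41) − C(46, 42) = 1370754 − 163185 = 1207569.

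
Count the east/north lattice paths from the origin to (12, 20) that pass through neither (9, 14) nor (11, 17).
Number of paths = 103939760

Inclusion–exclusion. Total paths: C(32, 12) = 225792840. Through P₁: C(23, 9)·C(9, 3) = 68643960. Through P₂: C(28, 11)·C(4, 1) = 85896720. Since P₁ is strictly southwest of P₂, a monotone path through both must visit P₁ then P₂; paths through both = C(23, 9)·C(5, 2)·C(4, 1) = 32687600. Avoid both = 225792840 − 68643960 − 85896720 + 32687600 = 103939760.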